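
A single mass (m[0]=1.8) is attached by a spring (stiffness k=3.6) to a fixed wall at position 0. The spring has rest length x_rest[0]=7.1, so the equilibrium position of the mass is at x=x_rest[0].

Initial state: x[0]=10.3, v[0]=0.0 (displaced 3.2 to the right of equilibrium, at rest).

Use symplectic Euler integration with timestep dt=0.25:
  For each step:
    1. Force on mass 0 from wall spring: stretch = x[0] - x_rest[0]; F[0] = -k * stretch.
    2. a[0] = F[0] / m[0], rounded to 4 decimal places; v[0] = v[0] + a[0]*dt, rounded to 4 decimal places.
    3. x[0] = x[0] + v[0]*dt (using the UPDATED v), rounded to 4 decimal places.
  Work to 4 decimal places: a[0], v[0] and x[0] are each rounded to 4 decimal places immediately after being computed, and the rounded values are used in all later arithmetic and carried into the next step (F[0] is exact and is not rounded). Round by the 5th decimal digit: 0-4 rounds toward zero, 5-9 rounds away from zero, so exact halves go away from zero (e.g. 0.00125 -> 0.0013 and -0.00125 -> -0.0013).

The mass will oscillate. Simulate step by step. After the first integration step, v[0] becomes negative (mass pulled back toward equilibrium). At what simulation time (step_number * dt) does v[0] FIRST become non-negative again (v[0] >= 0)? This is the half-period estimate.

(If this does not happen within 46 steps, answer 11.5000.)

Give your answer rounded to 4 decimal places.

Answer: 2.2500

Derivation:
Step 0: x=[10.3000] v=[0.0000]
Step 1: x=[9.9000] v=[-1.6000]
Step 2: x=[9.1500] v=[-3.0000]
Step 3: x=[8.1438] v=[-4.0250]
Step 4: x=[7.0071] v=[-4.5469]
Step 5: x=[5.8820] v=[-4.5005]
Step 6: x=[4.9091] v=[-3.8915]
Step 7: x=[4.2101] v=[-2.7961]
Step 8: x=[3.8723] v=[-1.3512]
Step 9: x=[3.9380] v=[0.2627]
First v>=0 after going negative at step 9, time=2.2500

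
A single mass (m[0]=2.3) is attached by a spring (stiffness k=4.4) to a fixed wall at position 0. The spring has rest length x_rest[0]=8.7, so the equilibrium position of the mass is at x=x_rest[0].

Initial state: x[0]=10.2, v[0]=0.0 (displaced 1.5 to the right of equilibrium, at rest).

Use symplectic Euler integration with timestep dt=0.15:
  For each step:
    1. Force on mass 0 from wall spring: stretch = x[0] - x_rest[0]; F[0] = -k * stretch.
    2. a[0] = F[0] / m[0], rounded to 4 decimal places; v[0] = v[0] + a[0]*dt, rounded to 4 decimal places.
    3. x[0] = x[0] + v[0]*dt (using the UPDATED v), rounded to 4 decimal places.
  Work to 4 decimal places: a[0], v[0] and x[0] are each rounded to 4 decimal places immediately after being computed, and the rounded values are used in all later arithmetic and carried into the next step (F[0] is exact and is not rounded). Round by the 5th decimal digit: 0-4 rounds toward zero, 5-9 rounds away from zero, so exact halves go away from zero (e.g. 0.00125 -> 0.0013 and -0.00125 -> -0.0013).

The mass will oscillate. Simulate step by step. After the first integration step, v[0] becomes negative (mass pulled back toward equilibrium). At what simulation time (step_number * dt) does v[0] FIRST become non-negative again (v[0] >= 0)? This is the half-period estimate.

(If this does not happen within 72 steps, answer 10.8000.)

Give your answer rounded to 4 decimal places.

Step 0: x=[10.2000] v=[0.0000]
Step 1: x=[10.1354] v=[-0.4304]
Step 2: x=[10.0091] v=[-0.8423]
Step 3: x=[9.8264] v=[-1.2180]
Step 4: x=[9.5952] v=[-1.5412]
Step 5: x=[9.3255] v=[-1.7981]
Step 6: x=[9.0289] v=[-1.9776]
Step 7: x=[8.7181] v=[-2.0720]
Step 8: x=[8.4065] v=[-2.0772]
Step 9: x=[8.1076] v=[-1.9930]
Step 10: x=[7.8342] v=[-1.8230]
Step 11: x=[7.5980] v=[-1.5746]
Step 12: x=[7.4092] v=[-1.2584]
Step 13: x=[7.2760] v=[-0.8880]
Step 14: x=[7.2041] v=[-0.4794]
Step 15: x=[7.1966] v=[-0.0501]
Step 16: x=[7.2538] v=[0.3813]
First v>=0 after going negative at step 16, time=2.4000

Answer: 2.4000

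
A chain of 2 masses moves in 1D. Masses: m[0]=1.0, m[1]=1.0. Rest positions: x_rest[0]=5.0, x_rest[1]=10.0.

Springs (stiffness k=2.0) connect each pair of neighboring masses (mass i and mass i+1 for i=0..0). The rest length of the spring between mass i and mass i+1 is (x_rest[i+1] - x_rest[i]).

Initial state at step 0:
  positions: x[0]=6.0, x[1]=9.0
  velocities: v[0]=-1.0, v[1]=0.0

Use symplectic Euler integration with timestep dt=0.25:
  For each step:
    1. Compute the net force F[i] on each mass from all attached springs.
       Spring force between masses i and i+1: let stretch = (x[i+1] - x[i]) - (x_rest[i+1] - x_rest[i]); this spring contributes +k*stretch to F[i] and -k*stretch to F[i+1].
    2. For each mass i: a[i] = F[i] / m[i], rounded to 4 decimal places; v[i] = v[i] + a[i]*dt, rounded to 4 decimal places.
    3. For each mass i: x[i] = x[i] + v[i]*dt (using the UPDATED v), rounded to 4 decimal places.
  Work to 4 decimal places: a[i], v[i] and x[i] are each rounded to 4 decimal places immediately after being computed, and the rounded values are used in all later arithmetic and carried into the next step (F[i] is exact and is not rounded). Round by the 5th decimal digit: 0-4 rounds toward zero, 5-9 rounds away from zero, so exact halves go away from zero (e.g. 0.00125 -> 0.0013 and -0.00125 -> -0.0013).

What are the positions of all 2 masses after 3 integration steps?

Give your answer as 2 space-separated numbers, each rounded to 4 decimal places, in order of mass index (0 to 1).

Step 0: x=[6.0000 9.0000] v=[-1.0000 0.0000]
Step 1: x=[5.5000 9.2500] v=[-2.0000 1.0000]
Step 2: x=[4.8438 9.6563] v=[-2.6250 1.6250]
Step 3: x=[4.1641 10.0860] v=[-2.7188 1.7188]

Answer: 4.1641 10.0860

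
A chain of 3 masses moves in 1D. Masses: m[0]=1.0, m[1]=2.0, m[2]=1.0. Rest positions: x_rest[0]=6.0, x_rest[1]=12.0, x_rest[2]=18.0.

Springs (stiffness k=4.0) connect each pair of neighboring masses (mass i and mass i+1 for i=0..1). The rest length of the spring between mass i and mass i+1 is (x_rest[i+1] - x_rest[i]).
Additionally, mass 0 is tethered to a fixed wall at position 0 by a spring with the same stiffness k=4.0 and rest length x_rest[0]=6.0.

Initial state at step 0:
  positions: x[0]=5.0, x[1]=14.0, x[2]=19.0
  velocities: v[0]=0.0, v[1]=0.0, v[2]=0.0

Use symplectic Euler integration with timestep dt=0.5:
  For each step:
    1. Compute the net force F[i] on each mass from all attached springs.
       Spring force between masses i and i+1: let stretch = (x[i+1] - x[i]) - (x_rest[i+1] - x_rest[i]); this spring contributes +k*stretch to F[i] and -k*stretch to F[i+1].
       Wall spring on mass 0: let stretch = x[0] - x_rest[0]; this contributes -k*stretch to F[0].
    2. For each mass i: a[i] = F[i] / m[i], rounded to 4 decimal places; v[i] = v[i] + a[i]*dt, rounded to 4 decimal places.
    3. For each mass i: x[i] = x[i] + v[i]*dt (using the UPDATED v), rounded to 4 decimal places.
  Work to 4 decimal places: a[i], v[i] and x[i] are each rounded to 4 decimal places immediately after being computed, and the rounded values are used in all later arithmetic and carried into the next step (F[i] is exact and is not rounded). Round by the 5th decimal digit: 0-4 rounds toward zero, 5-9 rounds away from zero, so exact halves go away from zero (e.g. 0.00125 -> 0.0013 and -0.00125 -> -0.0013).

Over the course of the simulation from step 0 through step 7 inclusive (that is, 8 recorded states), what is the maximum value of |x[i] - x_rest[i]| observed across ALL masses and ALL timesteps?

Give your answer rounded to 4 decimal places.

Answer: 3.0000

Derivation:
Step 0: x=[5.0000 14.0000 19.0000] v=[0.0000 0.0000 0.0000]
Step 1: x=[9.0000 12.0000 20.0000] v=[8.0000 -4.0000 2.0000]
Step 2: x=[7.0000 12.5000 19.0000] v=[-4.0000 1.0000 -2.0000]
Step 3: x=[3.5000 13.5000 17.5000] v=[-7.0000 2.0000 -3.0000]
Step 4: x=[6.5000 11.5000 18.0000] v=[6.0000 -4.0000 1.0000]
Step 5: x=[8.0000 10.2500 18.0000] v=[3.0000 -2.5000 0.0000]
Step 6: x=[3.7500 11.7500 16.2500] v=[-8.5000 3.0000 -3.5000]
Step 7: x=[3.7500 11.5000 16.0000] v=[0.0000 -0.5000 -0.5000]
Max displacement = 3.0000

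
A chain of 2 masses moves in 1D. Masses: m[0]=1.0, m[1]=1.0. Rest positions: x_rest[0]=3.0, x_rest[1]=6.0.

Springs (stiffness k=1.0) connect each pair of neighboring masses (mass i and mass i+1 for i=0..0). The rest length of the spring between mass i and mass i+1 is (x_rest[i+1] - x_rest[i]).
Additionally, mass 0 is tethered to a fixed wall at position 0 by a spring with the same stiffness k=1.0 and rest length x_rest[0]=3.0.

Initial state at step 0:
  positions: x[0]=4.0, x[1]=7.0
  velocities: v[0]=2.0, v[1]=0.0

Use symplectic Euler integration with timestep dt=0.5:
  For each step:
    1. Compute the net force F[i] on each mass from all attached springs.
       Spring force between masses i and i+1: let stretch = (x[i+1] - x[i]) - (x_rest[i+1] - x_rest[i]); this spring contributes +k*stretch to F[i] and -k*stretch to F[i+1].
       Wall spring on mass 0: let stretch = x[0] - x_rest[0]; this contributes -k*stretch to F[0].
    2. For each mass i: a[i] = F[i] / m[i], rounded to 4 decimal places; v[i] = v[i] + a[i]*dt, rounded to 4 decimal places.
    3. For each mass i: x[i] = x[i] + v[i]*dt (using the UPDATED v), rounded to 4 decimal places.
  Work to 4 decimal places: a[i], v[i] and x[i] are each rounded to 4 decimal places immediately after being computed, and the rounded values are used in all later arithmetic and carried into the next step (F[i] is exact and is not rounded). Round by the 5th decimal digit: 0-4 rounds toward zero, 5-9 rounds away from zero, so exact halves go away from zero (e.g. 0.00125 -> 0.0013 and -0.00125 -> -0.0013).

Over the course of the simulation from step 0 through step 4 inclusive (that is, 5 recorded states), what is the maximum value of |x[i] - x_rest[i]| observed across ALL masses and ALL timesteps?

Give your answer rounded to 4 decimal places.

Step 0: x=[4.0000 7.0000] v=[2.0000 0.0000]
Step 1: x=[4.7500 7.0000] v=[1.5000 0.0000]
Step 2: x=[4.8750 7.1875] v=[0.2500 0.3750]
Step 3: x=[4.3594 7.5469] v=[-1.0313 0.7188]
Step 4: x=[3.5508 7.8595] v=[-1.6173 0.6251]
Max displacement = 1.8750

Answer: 1.8750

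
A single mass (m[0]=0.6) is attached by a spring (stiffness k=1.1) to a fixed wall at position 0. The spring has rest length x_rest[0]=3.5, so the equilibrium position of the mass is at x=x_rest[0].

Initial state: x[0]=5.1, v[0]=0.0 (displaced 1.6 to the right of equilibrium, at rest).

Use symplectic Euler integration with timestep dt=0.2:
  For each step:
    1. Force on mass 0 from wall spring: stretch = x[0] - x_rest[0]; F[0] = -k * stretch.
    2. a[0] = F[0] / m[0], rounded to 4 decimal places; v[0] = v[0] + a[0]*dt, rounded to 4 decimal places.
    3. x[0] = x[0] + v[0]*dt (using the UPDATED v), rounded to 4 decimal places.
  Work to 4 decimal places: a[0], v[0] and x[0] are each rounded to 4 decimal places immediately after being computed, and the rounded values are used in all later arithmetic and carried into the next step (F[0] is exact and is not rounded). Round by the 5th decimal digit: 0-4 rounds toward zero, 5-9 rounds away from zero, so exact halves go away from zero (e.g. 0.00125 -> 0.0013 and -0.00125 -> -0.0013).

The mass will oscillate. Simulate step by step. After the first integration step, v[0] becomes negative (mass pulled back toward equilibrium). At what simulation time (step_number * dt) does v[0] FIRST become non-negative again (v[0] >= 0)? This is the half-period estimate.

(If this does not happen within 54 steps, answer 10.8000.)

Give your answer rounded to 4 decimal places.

Answer: 2.4000

Derivation:
Step 0: x=[5.1000] v=[0.0000]
Step 1: x=[4.9827] v=[-0.5867]
Step 2: x=[4.7566] v=[-1.1304]
Step 3: x=[4.4384] v=[-1.5912]
Step 4: x=[4.0513] v=[-1.9353]
Step 5: x=[3.6238] v=[-2.1374]
Step 6: x=[3.1872] v=[-2.1828]
Step 7: x=[2.7736] v=[-2.0681]
Step 8: x=[2.4132] v=[-1.8018]
Step 9: x=[2.1325] v=[-1.4033]
Step 10: x=[1.9521] v=[-0.9019]
Step 11: x=[1.8852] v=[-0.3343]
Step 12: x=[1.9368] v=[0.2578]
First v>=0 after going negative at step 12, time=2.4000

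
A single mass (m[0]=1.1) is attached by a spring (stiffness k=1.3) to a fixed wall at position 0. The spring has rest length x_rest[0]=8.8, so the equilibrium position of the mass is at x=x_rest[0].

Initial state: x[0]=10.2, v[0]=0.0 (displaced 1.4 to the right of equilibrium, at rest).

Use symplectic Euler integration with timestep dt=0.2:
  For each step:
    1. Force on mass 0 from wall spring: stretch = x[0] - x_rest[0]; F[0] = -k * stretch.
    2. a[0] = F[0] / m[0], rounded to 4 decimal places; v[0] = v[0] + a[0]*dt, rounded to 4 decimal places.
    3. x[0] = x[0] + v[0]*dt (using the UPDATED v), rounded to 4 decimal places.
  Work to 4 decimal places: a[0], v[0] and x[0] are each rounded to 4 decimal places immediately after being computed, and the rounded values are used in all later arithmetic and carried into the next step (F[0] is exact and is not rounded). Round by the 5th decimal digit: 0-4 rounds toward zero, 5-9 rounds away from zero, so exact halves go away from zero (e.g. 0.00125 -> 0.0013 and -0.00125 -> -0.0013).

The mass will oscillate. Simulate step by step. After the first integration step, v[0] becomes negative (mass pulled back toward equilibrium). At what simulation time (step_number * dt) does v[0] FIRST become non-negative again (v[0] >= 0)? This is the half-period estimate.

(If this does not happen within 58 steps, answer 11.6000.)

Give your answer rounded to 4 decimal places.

Step 0: x=[10.2000] v=[0.0000]
Step 1: x=[10.1338] v=[-0.3309]
Step 2: x=[10.0046] v=[-0.6462]
Step 3: x=[9.8184] v=[-0.9309]
Step 4: x=[9.5841] v=[-1.1716]
Step 5: x=[9.3127] v=[-1.3569]
Step 6: x=[9.0171] v=[-1.4781]
Step 7: x=[8.7112] v=[-1.5294]
Step 8: x=[8.4095] v=[-1.5084]
Step 9: x=[8.1263] v=[-1.4161]
Step 10: x=[7.8749] v=[-1.2569]
Step 11: x=[7.6673] v=[-1.0382]
Step 12: x=[7.5132] v=[-0.7705]
Step 13: x=[7.4199] v=[-0.4663]
Step 14: x=[7.3919] v=[-0.1401]
Step 15: x=[7.4304] v=[0.1927]
First v>=0 after going negative at step 15, time=3.0000

Answer: 3.0000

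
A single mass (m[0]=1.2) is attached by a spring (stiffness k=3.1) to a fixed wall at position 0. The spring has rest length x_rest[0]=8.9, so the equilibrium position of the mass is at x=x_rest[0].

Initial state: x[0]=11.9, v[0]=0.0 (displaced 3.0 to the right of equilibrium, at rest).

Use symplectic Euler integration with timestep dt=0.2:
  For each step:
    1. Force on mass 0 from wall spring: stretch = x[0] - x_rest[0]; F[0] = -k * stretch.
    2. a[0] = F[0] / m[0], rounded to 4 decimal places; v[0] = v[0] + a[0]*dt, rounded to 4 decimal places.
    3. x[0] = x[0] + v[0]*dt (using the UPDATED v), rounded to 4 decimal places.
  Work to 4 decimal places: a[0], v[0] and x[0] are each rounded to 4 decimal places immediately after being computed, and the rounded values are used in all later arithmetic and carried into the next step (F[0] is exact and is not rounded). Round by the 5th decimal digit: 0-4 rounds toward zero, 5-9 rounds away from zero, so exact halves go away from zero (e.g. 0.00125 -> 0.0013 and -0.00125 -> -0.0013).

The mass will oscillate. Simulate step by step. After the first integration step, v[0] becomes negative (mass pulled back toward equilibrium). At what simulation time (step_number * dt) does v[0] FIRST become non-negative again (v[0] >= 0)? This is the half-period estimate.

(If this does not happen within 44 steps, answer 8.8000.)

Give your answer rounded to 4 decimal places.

Step 0: x=[11.9000] v=[0.0000]
Step 1: x=[11.5900] v=[-1.5500]
Step 2: x=[11.0020] v=[-2.9398]
Step 3: x=[10.1968] v=[-4.0258]
Step 4: x=[9.2576] v=[-4.6958]
Step 5: x=[8.2815] v=[-4.8806]
Step 6: x=[7.3693] v=[-4.5610]
Step 7: x=[6.6153] v=[-3.7701]
Step 8: x=[6.0974] v=[-2.5897]
Step 9: x=[5.8691] v=[-1.1417]
Step 10: x=[5.9540] v=[0.4243]
First v>=0 after going negative at step 10, time=2.0000

Answer: 2.0000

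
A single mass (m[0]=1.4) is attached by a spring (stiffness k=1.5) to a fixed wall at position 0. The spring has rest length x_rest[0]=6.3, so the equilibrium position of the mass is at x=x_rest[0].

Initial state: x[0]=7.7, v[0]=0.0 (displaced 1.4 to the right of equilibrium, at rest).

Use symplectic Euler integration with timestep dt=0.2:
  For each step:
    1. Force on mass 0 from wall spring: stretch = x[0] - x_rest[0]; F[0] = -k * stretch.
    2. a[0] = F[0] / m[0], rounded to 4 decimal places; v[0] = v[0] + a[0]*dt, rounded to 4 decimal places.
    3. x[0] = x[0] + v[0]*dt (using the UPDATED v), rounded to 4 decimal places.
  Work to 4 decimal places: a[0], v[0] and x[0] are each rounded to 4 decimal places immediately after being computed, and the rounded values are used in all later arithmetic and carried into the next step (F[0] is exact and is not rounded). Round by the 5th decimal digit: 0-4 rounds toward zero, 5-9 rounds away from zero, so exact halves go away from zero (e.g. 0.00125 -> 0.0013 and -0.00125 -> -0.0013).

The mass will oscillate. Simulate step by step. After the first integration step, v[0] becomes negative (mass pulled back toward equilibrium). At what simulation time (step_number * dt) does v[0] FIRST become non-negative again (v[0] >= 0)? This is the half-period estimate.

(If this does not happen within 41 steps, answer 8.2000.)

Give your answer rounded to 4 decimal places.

Step 0: x=[7.7000] v=[0.0000]
Step 1: x=[7.6400] v=[-0.3000]
Step 2: x=[7.5226] v=[-0.5871]
Step 3: x=[7.3528] v=[-0.8491]
Step 4: x=[7.1379] v=[-1.0747]
Step 5: x=[6.8870] v=[-1.2543]
Step 6: x=[6.6110] v=[-1.3801]
Step 7: x=[6.3217] v=[-1.4467]
Step 8: x=[6.0314] v=[-1.4514]
Step 9: x=[5.7526] v=[-1.3938]
Step 10: x=[5.4973] v=[-1.2765]
Step 11: x=[5.2764] v=[-1.1045]
Step 12: x=[5.0994] v=[-0.8852]
Step 13: x=[4.9738] v=[-0.6279]
Step 14: x=[4.9051] v=[-0.3437]
Step 15: x=[4.8961] v=[-0.0448]
Step 16: x=[4.9473] v=[0.2560]
First v>=0 after going negative at step 16, time=3.2000

Answer: 3.2000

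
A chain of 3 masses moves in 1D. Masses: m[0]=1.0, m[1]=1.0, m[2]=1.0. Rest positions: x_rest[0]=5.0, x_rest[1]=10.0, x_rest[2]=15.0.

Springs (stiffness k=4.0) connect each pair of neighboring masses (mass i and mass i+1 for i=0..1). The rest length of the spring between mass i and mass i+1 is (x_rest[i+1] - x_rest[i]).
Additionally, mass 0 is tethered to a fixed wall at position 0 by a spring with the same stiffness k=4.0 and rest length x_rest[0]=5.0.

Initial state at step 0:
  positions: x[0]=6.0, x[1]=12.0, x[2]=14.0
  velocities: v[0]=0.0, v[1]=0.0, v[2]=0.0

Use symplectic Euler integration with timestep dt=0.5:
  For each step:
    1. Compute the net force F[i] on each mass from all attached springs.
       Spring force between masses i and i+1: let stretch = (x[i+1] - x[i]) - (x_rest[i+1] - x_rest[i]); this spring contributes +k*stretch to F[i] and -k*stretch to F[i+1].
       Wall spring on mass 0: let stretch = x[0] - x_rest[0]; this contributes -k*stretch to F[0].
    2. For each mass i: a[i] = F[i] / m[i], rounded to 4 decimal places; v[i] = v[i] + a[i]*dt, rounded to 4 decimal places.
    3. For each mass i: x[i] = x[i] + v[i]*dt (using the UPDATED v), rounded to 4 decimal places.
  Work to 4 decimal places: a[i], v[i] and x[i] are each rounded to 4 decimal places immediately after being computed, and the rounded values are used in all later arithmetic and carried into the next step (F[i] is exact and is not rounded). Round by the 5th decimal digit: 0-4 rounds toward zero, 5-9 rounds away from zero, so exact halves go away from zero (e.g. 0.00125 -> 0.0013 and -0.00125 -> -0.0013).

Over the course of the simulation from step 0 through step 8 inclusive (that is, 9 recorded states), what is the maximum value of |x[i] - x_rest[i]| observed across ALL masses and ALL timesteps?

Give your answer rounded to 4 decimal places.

Answer: 3.0000

Derivation:
Step 0: x=[6.0000 12.0000 14.0000] v=[0.0000 0.0000 0.0000]
Step 1: x=[6.0000 8.0000 17.0000] v=[0.0000 -8.0000 6.0000]
Step 2: x=[2.0000 11.0000 16.0000] v=[-8.0000 6.0000 -2.0000]
Step 3: x=[5.0000 10.0000 15.0000] v=[6.0000 -2.0000 -2.0000]
Step 4: x=[8.0000 9.0000 14.0000] v=[6.0000 -2.0000 -2.0000]
Step 5: x=[4.0000 12.0000 13.0000] v=[-8.0000 6.0000 -2.0000]
Step 6: x=[4.0000 8.0000 16.0000] v=[0.0000 -8.0000 6.0000]
Step 7: x=[4.0000 8.0000 16.0000] v=[0.0000 0.0000 0.0000]
Step 8: x=[4.0000 12.0000 13.0000] v=[0.0000 8.0000 -6.0000]
Max displacement = 3.0000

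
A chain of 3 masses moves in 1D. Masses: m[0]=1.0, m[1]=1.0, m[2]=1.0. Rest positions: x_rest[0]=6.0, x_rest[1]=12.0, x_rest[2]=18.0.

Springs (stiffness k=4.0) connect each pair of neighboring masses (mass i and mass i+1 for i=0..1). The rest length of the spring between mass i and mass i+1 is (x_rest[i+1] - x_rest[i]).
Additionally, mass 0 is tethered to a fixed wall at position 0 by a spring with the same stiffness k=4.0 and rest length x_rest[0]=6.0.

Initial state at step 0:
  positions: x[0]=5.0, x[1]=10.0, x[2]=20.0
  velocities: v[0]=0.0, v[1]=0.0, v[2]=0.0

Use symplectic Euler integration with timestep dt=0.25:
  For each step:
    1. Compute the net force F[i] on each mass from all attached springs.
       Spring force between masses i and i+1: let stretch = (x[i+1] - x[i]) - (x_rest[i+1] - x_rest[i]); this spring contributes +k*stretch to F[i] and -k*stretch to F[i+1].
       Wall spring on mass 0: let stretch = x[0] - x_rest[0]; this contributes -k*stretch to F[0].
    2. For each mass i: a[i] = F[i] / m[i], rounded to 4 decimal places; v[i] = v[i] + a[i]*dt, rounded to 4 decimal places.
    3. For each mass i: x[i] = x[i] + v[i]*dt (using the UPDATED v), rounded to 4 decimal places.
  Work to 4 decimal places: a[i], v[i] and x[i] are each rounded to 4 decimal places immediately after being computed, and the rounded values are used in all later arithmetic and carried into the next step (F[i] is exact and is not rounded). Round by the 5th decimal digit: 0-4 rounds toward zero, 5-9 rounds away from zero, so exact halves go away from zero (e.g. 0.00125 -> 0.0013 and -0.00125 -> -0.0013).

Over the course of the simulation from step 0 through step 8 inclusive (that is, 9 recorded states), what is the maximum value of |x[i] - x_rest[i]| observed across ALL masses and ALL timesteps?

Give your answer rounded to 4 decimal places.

Answer: 2.2979

Derivation:
Step 0: x=[5.0000 10.0000 20.0000] v=[0.0000 0.0000 0.0000]
Step 1: x=[5.0000 11.2500 19.0000] v=[0.0000 5.0000 -4.0000]
Step 2: x=[5.3125 12.8750 17.5625] v=[1.2500 6.5000 -5.7500]
Step 3: x=[6.1875 13.7813 16.4531] v=[3.5000 3.6250 -4.4375]
Step 4: x=[7.4141 13.4571 16.1758] v=[4.9063 -1.2970 -1.1093]
Step 5: x=[8.2979 12.3018 16.7188] v=[3.5352 -4.6213 2.1720]
Step 6: x=[8.1082 11.2498 17.6576] v=[-0.7588 -4.2082 3.7550]
Step 7: x=[6.6769 11.0143 18.4944] v=[-5.7254 -0.9420 3.3472]
Step 8: x=[4.6607 11.5645 18.9612] v=[-8.0649 2.2007 1.8671]
Max displacement = 2.2979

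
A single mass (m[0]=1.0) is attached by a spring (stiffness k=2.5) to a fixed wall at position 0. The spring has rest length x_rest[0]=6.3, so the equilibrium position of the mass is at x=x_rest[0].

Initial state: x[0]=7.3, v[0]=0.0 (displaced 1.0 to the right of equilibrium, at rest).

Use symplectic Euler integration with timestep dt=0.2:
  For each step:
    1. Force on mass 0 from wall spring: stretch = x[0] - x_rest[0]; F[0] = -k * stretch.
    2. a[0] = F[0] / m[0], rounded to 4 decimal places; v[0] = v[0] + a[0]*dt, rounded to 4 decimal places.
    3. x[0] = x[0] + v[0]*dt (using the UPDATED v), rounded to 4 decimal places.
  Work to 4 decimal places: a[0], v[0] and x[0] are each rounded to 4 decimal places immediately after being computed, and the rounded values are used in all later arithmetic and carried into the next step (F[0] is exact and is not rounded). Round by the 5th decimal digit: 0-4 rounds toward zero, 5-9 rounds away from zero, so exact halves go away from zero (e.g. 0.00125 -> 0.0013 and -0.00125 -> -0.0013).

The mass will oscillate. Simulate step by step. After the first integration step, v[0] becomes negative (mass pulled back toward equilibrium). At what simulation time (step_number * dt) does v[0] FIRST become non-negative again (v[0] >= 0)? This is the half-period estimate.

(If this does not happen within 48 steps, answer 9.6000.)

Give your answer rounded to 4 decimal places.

Step 0: x=[7.3000] v=[0.0000]
Step 1: x=[7.2000] v=[-0.5000]
Step 2: x=[7.0100] v=[-0.9500]
Step 3: x=[6.7490] v=[-1.3050]
Step 4: x=[6.4431] v=[-1.5295]
Step 5: x=[6.1229] v=[-1.6011]
Step 6: x=[5.8204] v=[-1.5125]
Step 7: x=[5.5659] v=[-1.2727]
Step 8: x=[5.3848] v=[-0.9056]
Step 9: x=[5.2952] v=[-0.4480]
Step 10: x=[5.3061] v=[0.0544]
First v>=0 after going negative at step 10, time=2.0000

Answer: 2.0000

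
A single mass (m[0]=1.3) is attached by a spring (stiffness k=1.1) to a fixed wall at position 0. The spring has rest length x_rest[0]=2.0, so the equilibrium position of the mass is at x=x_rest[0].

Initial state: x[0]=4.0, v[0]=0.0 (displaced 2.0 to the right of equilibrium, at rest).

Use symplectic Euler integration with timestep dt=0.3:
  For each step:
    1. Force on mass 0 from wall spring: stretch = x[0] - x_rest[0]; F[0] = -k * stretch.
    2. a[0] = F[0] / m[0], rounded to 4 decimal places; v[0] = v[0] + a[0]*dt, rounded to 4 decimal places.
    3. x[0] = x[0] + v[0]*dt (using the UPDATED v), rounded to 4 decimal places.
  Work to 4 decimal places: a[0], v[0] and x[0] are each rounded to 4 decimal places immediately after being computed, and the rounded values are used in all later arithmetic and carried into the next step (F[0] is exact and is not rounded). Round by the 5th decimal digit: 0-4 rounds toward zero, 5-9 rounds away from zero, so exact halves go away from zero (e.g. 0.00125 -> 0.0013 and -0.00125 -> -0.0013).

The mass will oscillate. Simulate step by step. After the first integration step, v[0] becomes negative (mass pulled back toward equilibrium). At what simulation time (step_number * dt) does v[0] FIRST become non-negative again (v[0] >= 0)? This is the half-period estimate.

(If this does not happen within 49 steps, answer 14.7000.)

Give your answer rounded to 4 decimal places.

Step 0: x=[4.0000] v=[0.0000]
Step 1: x=[3.8477] v=[-0.5077]
Step 2: x=[3.5547] v=[-0.9767]
Step 3: x=[3.1433] v=[-1.3714]
Step 4: x=[2.6448] v=[-1.6616]
Step 5: x=[2.0972] v=[-1.8253]
Step 6: x=[1.5422] v=[-1.8500]
Step 7: x=[1.0221] v=[-1.7338]
Step 8: x=[0.5764] v=[-1.4856]
Step 9: x=[0.2391] v=[-1.1242]
Step 10: x=[0.0359] v=[-0.6772]
Step 11: x=[-0.0177] v=[-0.1786]
Step 12: x=[0.0824] v=[0.3336]
First v>=0 after going negative at step 12, time=3.6000

Answer: 3.6000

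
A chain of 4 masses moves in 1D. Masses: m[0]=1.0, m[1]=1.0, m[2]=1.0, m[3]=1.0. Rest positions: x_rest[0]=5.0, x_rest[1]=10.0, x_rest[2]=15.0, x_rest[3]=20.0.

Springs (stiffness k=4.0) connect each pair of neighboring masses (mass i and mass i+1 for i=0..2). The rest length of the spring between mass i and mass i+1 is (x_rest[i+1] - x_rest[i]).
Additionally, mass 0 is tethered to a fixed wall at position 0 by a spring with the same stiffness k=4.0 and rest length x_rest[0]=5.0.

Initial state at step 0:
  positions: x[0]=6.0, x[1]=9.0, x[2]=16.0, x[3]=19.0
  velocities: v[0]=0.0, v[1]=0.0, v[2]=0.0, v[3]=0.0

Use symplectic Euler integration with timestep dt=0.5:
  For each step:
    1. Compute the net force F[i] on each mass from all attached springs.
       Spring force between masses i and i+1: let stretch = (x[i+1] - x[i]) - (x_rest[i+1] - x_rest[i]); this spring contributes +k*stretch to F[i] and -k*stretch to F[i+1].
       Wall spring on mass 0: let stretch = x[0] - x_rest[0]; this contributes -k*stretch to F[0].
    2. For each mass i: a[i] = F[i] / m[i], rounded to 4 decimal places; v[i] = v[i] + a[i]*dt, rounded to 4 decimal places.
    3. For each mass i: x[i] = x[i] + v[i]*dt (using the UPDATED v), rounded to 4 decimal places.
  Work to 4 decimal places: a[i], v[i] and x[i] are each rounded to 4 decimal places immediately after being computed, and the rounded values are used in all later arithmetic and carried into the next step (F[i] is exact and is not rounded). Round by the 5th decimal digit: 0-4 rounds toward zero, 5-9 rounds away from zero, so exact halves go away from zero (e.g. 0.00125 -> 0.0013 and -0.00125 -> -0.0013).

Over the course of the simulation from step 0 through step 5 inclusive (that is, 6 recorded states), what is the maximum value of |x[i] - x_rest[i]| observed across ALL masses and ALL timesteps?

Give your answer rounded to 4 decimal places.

Step 0: x=[6.0000 9.0000 16.0000 19.0000] v=[0.0000 0.0000 0.0000 0.0000]
Step 1: x=[3.0000 13.0000 12.0000 21.0000] v=[-6.0000 8.0000 -8.0000 4.0000]
Step 2: x=[7.0000 6.0000 18.0000 19.0000] v=[8.0000 -14.0000 12.0000 -4.0000]
Step 3: x=[3.0000 12.0000 13.0000 21.0000] v=[-8.0000 12.0000 -10.0000 4.0000]
Step 4: x=[5.0000 10.0000 15.0000 20.0000] v=[4.0000 -4.0000 4.0000 -2.0000]
Step 5: x=[7.0000 8.0000 17.0000 19.0000] v=[4.0000 -4.0000 4.0000 -2.0000]
Max displacement = 4.0000

Answer: 4.0000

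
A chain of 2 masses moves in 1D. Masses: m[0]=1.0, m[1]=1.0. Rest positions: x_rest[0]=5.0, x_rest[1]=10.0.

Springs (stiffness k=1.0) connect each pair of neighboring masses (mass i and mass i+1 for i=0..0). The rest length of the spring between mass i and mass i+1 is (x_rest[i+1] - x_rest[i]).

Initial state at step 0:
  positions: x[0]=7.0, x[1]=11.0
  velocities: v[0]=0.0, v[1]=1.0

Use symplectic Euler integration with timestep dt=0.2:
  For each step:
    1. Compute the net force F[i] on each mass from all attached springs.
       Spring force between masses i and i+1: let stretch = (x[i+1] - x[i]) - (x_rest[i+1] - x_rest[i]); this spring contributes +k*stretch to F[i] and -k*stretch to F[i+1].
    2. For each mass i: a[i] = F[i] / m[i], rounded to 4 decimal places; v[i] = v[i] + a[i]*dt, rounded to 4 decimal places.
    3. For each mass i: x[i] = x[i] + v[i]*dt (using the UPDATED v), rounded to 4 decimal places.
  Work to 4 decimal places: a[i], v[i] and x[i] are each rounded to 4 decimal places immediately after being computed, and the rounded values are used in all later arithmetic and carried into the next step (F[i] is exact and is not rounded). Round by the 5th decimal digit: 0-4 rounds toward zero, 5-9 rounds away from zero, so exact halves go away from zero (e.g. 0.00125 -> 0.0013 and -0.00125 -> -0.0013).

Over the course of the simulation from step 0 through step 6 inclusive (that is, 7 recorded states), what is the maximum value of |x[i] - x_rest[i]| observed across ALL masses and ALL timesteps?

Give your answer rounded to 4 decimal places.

Step 0: x=[7.0000 11.0000] v=[0.0000 1.0000]
Step 1: x=[6.9600 11.2400] v=[-0.2000 1.2000]
Step 2: x=[6.8912 11.5088] v=[-0.3440 1.3440]
Step 3: x=[6.8071 11.7929] v=[-0.4205 1.4205]
Step 4: x=[6.7224 12.0776] v=[-0.4233 1.4233]
Step 5: x=[6.6519 12.3481] v=[-0.3523 1.3523]
Step 6: x=[6.6093 12.5907] v=[-0.2131 1.2131]
Max displacement = 2.5907

Answer: 2.5907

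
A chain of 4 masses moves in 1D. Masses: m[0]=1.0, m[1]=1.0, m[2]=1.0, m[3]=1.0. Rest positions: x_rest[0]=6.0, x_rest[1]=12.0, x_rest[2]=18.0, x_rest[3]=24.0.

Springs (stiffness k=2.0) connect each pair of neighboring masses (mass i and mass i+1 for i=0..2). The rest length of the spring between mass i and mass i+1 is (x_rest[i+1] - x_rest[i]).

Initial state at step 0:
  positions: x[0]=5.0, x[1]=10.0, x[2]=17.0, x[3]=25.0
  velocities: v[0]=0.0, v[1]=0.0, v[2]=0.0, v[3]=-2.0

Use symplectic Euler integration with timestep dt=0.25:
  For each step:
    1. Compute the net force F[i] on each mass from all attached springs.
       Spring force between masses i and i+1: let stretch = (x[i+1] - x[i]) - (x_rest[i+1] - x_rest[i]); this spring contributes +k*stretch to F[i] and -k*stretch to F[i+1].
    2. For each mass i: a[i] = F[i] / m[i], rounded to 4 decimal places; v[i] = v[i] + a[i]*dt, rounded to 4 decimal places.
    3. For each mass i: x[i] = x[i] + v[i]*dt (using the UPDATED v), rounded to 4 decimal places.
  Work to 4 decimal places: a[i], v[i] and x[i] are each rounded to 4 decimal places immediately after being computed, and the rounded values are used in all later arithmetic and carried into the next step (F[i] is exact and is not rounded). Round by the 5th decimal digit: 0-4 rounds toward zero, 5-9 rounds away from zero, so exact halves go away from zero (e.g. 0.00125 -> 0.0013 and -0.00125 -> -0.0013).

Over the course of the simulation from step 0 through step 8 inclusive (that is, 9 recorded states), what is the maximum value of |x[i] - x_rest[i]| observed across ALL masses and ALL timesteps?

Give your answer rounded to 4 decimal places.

Answer: 3.3117

Derivation:
Step 0: x=[5.0000 10.0000 17.0000 25.0000] v=[0.0000 0.0000 0.0000 -2.0000]
Step 1: x=[4.8750 10.2500 17.1250 24.2500] v=[-0.5000 1.0000 0.5000 -3.0000]
Step 2: x=[4.6719 10.6875 17.2813 23.3594] v=[-0.8125 1.7500 0.6250 -3.5625]
Step 3: x=[4.4707 11.1973 17.3731 22.4590] v=[-0.8047 2.0391 0.3672 -3.6016]
Step 4: x=[4.3604 11.6382 17.3287 21.6729] v=[-0.4414 1.7637 -0.1778 -3.1446]
Step 5: x=[4.4098 11.8807 17.1160 21.0937] v=[0.1975 0.9701 -0.8510 -2.3167]
Step 6: x=[4.6431 11.8438 16.7461 20.7673] v=[0.9330 -0.1477 -1.4798 -1.3056]
Step 7: x=[5.0265 11.5196 16.2660 20.6883] v=[1.5334 -1.2969 -1.9204 -0.3162]
Step 8: x=[5.4715 10.9770 15.7454 20.8065] v=[1.7800 -2.1703 -2.0825 0.4727]
Max displacement = 3.3117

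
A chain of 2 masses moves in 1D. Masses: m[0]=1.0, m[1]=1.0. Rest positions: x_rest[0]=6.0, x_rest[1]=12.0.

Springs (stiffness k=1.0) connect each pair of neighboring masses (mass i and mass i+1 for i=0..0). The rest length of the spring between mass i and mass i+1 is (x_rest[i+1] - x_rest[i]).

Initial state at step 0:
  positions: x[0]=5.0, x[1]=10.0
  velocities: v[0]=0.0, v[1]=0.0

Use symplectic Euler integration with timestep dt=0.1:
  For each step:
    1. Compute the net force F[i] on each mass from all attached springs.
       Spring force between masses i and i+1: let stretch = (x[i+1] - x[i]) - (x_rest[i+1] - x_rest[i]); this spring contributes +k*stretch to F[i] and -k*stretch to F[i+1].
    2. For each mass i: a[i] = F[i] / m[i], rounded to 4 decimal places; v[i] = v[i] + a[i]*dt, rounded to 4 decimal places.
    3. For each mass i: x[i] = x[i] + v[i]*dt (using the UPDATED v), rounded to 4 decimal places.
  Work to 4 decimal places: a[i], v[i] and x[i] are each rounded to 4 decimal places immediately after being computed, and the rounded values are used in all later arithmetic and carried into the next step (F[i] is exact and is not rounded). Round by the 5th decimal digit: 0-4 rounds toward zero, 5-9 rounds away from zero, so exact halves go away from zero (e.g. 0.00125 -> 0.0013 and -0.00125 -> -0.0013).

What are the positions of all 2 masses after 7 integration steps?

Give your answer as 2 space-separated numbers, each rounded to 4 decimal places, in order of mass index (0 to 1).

Step 0: x=[5.0000 10.0000] v=[0.0000 0.0000]
Step 1: x=[4.9900 10.0100] v=[-0.1000 0.1000]
Step 2: x=[4.9702 10.0298] v=[-0.1980 0.1980]
Step 3: x=[4.9410 10.0590] v=[-0.2920 0.2920]
Step 4: x=[4.9030 10.0970] v=[-0.3802 0.3802]
Step 5: x=[4.8569 10.1431] v=[-0.4608 0.4608]
Step 6: x=[4.8037 10.1963] v=[-0.5322 0.5322]
Step 7: x=[4.7444 10.2556] v=[-0.5929 0.5929]

Answer: 4.7444 10.2556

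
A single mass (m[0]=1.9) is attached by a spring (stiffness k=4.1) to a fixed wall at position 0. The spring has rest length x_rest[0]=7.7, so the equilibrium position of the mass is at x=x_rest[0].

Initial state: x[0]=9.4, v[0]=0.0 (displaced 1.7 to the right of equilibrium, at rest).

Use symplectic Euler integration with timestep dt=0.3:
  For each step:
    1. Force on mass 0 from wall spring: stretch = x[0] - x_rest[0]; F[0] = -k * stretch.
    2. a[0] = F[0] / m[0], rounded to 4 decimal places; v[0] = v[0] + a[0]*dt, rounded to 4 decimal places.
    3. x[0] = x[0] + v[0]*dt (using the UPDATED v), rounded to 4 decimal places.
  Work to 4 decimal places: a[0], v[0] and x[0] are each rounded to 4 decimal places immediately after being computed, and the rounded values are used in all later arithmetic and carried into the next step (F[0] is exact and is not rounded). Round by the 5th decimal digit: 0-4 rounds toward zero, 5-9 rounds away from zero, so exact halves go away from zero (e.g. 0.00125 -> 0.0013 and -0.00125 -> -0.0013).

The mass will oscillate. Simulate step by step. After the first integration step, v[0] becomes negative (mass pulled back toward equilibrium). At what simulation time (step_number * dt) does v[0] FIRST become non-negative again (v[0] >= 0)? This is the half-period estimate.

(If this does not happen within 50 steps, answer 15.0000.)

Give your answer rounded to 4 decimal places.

Step 0: x=[9.4000] v=[0.0000]
Step 1: x=[9.0699] v=[-1.1005]
Step 2: x=[8.4737] v=[-1.9873]
Step 3: x=[7.7272] v=[-2.4882]
Step 4: x=[6.9755] v=[-2.5058]
Step 5: x=[6.3645] v=[-2.0368]
Step 6: x=[6.0128] v=[-1.1722]
Step 7: x=[5.9888] v=[-0.0800]
Step 8: x=[6.2971] v=[1.0278]
First v>=0 after going negative at step 8, time=2.4000

Answer: 2.4000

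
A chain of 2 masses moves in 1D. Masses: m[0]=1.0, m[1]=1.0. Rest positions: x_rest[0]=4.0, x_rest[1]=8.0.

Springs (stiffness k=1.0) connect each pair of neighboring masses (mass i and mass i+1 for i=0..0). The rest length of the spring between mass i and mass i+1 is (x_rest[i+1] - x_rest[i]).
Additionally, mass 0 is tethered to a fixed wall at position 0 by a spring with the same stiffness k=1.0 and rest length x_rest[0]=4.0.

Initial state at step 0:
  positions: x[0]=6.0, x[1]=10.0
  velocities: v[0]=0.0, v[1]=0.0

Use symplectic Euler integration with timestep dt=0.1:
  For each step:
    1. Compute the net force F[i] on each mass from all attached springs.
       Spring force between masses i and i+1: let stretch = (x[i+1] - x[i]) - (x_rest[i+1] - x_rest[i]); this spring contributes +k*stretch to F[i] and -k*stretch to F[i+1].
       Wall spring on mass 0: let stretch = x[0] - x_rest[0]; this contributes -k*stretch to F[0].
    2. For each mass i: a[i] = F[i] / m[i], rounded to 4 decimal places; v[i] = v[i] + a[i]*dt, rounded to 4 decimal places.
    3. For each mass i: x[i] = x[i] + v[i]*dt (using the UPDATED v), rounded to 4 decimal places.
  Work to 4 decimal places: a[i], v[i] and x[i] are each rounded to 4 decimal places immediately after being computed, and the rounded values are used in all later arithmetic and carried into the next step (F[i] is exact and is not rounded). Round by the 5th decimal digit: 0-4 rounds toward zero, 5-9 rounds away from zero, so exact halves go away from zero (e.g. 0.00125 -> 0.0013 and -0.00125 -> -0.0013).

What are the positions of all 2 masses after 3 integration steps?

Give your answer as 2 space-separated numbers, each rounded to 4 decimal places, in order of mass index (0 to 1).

Step 0: x=[6.0000 10.0000] v=[0.0000 0.0000]
Step 1: x=[5.9800 10.0000] v=[-0.2000 0.0000]
Step 2: x=[5.9404 9.9998] v=[-0.3960 -0.0020]
Step 3: x=[5.8820 9.9990] v=[-0.5841 -0.0079]

Answer: 5.8820 9.9990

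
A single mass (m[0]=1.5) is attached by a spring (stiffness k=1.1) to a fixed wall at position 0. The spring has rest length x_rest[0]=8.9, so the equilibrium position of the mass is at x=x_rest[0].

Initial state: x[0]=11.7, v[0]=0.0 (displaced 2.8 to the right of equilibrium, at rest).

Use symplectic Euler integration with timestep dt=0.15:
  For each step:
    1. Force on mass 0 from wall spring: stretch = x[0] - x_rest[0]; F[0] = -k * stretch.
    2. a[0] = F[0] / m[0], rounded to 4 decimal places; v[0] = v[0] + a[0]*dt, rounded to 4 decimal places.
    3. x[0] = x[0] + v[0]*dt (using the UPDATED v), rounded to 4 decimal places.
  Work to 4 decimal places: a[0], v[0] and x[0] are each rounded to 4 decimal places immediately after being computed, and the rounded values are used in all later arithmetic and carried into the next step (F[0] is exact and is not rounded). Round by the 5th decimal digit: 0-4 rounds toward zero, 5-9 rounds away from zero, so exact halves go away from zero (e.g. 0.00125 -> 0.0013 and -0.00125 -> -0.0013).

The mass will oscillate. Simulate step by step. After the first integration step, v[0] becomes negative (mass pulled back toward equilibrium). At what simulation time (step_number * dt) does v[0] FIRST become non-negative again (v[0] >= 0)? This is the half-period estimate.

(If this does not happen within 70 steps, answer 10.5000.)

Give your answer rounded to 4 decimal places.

Answer: 3.7500

Derivation:
Step 0: x=[11.7000] v=[0.0000]
Step 1: x=[11.6538] v=[-0.3080]
Step 2: x=[11.5622] v=[-0.6109]
Step 3: x=[11.4266] v=[-0.9037]
Step 4: x=[11.2494] v=[-1.1816]
Step 5: x=[11.0334] v=[-1.4400]
Step 6: x=[10.7822] v=[-1.6747]
Step 7: x=[10.4999] v=[-1.8817]
Step 8: x=[10.1912] v=[-2.0577]
Step 9: x=[9.8612] v=[-2.1997]
Step 10: x=[9.5154] v=[-2.3054]
Step 11: x=[9.1594] v=[-2.3731]
Step 12: x=[8.7992] v=[-2.4016]
Step 13: x=[8.4406] v=[-2.3905]
Step 14: x=[8.0896] v=[-2.3400]
Step 15: x=[7.7520] v=[-2.2509]
Step 16: x=[7.4333] v=[-2.1246]
Step 17: x=[7.1388] v=[-1.9633]
Step 18: x=[6.8734] v=[-1.7696]
Step 19: x=[6.6414] v=[-1.5467]
Step 20: x=[6.4467] v=[-1.2983]
Step 21: x=[6.2924] v=[-1.0284]
Step 22: x=[6.1812] v=[-0.7416]
Step 23: x=[6.1148] v=[-0.4425]
Step 24: x=[6.0944] v=[-0.1361]
Step 25: x=[6.1203] v=[0.1725]
First v>=0 after going negative at step 25, time=3.7500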